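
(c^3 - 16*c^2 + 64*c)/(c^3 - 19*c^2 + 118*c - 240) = c*(c - 8)/(c^2 - 11*c + 30)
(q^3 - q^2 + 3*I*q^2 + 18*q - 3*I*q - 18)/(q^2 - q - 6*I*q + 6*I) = (q^2 + 3*I*q + 18)/(q - 6*I)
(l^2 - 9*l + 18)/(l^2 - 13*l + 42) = (l - 3)/(l - 7)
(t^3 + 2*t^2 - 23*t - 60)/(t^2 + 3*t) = t - 1 - 20/t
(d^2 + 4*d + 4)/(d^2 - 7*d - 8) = (d^2 + 4*d + 4)/(d^2 - 7*d - 8)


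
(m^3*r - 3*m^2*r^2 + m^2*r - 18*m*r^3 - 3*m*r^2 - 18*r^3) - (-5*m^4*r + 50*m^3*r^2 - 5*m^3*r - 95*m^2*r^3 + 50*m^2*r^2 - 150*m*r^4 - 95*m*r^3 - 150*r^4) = 5*m^4*r - 50*m^3*r^2 + 6*m^3*r + 95*m^2*r^3 - 53*m^2*r^2 + m^2*r + 150*m*r^4 + 77*m*r^3 - 3*m*r^2 + 150*r^4 - 18*r^3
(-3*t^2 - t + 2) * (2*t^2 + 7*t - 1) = -6*t^4 - 23*t^3 + 15*t - 2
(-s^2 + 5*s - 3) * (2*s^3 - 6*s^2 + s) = -2*s^5 + 16*s^4 - 37*s^3 + 23*s^2 - 3*s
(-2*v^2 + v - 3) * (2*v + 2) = -4*v^3 - 2*v^2 - 4*v - 6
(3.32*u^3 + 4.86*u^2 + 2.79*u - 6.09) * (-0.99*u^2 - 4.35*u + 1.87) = -3.2868*u^5 - 19.2534*u^4 - 17.6947*u^3 + 2.9808*u^2 + 31.7088*u - 11.3883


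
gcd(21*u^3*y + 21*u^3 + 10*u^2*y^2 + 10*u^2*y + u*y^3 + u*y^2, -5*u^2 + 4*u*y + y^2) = 1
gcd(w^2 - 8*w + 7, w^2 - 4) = 1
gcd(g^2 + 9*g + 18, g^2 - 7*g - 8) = 1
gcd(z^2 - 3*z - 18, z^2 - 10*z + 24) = z - 6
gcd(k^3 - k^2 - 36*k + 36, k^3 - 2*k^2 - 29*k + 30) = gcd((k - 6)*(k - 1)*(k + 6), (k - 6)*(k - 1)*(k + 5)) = k^2 - 7*k + 6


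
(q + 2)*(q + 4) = q^2 + 6*q + 8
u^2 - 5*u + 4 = (u - 4)*(u - 1)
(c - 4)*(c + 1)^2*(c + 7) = c^4 + 5*c^3 - 21*c^2 - 53*c - 28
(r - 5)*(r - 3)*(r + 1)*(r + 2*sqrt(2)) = r^4 - 7*r^3 + 2*sqrt(2)*r^3 - 14*sqrt(2)*r^2 + 7*r^2 + 15*r + 14*sqrt(2)*r + 30*sqrt(2)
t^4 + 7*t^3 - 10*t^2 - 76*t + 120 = (t - 2)^2*(t + 5)*(t + 6)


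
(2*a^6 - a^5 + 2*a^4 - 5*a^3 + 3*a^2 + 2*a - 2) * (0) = 0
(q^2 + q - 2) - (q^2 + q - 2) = 0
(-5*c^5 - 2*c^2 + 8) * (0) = 0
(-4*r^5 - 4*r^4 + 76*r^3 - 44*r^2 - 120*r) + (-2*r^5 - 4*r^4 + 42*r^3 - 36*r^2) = -6*r^5 - 8*r^4 + 118*r^3 - 80*r^2 - 120*r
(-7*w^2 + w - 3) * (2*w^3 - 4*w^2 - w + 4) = -14*w^5 + 30*w^4 - 3*w^3 - 17*w^2 + 7*w - 12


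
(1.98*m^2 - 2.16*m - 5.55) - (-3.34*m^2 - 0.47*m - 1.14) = 5.32*m^2 - 1.69*m - 4.41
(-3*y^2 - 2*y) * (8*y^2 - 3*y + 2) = -24*y^4 - 7*y^3 - 4*y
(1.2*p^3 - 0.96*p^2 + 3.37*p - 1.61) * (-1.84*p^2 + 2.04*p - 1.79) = -2.208*p^5 + 4.2144*p^4 - 10.3072*p^3 + 11.5556*p^2 - 9.3167*p + 2.8819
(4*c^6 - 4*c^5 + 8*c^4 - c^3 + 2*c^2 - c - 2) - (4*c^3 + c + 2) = 4*c^6 - 4*c^5 + 8*c^4 - 5*c^3 + 2*c^2 - 2*c - 4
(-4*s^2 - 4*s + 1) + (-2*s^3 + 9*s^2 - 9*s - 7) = -2*s^3 + 5*s^2 - 13*s - 6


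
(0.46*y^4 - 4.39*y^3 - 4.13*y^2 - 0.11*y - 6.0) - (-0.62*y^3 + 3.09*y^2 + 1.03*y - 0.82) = 0.46*y^4 - 3.77*y^3 - 7.22*y^2 - 1.14*y - 5.18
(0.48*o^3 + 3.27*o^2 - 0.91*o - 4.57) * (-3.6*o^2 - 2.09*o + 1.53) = -1.728*o^5 - 12.7752*o^4 - 2.8239*o^3 + 23.357*o^2 + 8.159*o - 6.9921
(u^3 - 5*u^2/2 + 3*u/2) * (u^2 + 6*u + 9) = u^5 + 7*u^4/2 - 9*u^3/2 - 27*u^2/2 + 27*u/2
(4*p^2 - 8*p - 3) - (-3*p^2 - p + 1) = 7*p^2 - 7*p - 4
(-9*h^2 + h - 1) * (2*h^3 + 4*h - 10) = -18*h^5 + 2*h^4 - 38*h^3 + 94*h^2 - 14*h + 10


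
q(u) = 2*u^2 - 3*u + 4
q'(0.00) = -3.00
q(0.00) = 4.00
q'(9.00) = 33.00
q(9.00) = 139.00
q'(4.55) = 15.20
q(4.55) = 31.76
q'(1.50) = 3.00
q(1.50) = 4.00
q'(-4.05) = -19.20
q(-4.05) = 48.96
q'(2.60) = 7.40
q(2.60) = 9.72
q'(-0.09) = -3.36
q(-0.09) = 4.29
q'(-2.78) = -14.12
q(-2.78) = 27.80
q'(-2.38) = -12.52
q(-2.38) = 22.47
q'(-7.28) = -32.12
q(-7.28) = 131.84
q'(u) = 4*u - 3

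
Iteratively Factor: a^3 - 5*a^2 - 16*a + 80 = (a - 5)*(a^2 - 16) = (a - 5)*(a - 4)*(a + 4)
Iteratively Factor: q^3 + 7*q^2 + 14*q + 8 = (q + 4)*(q^2 + 3*q + 2) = (q + 1)*(q + 4)*(q + 2)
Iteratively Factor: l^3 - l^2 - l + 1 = (l - 1)*(l^2 - 1) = (l - 1)*(l + 1)*(l - 1)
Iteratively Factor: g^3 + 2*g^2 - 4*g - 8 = (g + 2)*(g^2 - 4) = (g - 2)*(g + 2)*(g + 2)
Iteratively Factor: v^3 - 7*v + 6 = (v + 3)*(v^2 - 3*v + 2) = (v - 1)*(v + 3)*(v - 2)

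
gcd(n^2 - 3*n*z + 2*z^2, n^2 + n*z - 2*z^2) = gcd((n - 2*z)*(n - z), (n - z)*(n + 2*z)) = -n + z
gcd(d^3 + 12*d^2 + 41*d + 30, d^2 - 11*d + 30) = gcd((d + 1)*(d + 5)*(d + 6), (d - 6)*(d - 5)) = 1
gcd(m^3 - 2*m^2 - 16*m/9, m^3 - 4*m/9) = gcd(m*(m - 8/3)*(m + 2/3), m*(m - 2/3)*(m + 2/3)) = m^2 + 2*m/3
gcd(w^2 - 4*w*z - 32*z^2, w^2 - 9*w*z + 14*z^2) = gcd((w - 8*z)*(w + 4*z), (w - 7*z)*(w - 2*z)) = 1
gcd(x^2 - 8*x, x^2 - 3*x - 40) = x - 8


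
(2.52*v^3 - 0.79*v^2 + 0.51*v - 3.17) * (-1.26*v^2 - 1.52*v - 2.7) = -3.1752*v^5 - 2.835*v^4 - 6.2458*v^3 + 5.352*v^2 + 3.4414*v + 8.559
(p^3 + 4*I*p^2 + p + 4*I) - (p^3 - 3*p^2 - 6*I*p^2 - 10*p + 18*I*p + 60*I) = 3*p^2 + 10*I*p^2 + 11*p - 18*I*p - 56*I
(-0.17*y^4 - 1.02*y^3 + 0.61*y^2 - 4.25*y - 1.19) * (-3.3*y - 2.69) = 0.561*y^5 + 3.8233*y^4 + 0.7308*y^3 + 12.3841*y^2 + 15.3595*y + 3.2011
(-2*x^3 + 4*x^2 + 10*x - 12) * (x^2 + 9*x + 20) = -2*x^5 - 14*x^4 + 6*x^3 + 158*x^2 + 92*x - 240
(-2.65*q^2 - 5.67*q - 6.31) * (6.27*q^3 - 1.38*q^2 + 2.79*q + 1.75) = -16.6155*q^5 - 31.8939*q^4 - 39.1326*q^3 - 11.749*q^2 - 27.5274*q - 11.0425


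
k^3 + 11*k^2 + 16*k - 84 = (k - 2)*(k + 6)*(k + 7)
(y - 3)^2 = y^2 - 6*y + 9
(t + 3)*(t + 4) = t^2 + 7*t + 12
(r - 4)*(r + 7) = r^2 + 3*r - 28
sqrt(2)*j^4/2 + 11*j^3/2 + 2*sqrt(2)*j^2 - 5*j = j*(j - sqrt(2)/2)*(j + 5*sqrt(2))*(sqrt(2)*j/2 + 1)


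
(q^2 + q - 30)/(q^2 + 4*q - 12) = (q - 5)/(q - 2)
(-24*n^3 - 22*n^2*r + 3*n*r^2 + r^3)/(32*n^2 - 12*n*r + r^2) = (6*n^2 + 7*n*r + r^2)/(-8*n + r)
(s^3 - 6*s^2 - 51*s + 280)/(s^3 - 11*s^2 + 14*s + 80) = (s + 7)/(s + 2)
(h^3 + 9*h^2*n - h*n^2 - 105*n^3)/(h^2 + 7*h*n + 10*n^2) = (h^2 + 4*h*n - 21*n^2)/(h + 2*n)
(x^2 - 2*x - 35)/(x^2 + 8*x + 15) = (x - 7)/(x + 3)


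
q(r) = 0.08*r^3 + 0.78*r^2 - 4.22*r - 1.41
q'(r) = 0.24*r^2 + 1.56*r - 4.22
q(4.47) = 2.46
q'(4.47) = 7.55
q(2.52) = -5.81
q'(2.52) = 1.24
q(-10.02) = 38.71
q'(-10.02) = 4.24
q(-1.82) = 8.37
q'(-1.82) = -6.26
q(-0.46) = 0.69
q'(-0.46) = -4.89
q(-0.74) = 2.11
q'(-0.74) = -5.24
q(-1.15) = 4.35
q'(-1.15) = -5.70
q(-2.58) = 13.30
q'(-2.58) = -6.65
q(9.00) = 82.11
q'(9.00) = 29.26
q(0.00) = -1.41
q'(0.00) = -4.22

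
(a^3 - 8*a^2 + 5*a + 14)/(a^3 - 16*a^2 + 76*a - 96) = (a^2 - 6*a - 7)/(a^2 - 14*a + 48)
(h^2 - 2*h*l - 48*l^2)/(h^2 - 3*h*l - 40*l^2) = (h + 6*l)/(h + 5*l)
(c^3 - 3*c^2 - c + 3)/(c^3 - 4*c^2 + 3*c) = (c + 1)/c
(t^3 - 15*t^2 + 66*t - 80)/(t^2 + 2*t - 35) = (t^2 - 10*t + 16)/(t + 7)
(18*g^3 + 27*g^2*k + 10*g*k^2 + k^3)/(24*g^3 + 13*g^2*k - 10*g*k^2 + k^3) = (18*g^2 + 9*g*k + k^2)/(24*g^2 - 11*g*k + k^2)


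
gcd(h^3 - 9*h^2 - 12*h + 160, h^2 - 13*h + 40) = h^2 - 13*h + 40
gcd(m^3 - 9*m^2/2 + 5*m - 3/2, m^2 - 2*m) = 1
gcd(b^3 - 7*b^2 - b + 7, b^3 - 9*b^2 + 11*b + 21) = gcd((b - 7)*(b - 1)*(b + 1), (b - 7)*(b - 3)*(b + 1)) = b^2 - 6*b - 7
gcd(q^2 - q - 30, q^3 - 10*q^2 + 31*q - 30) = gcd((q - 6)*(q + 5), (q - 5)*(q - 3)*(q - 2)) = 1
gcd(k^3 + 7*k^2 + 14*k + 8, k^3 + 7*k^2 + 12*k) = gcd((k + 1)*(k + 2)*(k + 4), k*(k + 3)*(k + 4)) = k + 4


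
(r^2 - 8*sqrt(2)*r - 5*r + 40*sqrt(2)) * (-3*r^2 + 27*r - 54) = -3*r^4 + 24*sqrt(2)*r^3 + 42*r^3 - 336*sqrt(2)*r^2 - 189*r^2 + 270*r + 1512*sqrt(2)*r - 2160*sqrt(2)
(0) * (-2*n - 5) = 0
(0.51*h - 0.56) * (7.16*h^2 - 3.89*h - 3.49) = 3.6516*h^3 - 5.9935*h^2 + 0.3985*h + 1.9544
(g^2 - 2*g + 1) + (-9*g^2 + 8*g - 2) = -8*g^2 + 6*g - 1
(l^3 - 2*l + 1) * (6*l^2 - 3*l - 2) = 6*l^5 - 3*l^4 - 14*l^3 + 12*l^2 + l - 2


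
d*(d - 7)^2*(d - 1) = d^4 - 15*d^3 + 63*d^2 - 49*d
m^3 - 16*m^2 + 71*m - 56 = (m - 8)*(m - 7)*(m - 1)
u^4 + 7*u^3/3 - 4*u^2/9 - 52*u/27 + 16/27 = (u - 2/3)*(u - 1/3)*(u + 4/3)*(u + 2)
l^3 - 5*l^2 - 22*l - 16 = (l - 8)*(l + 1)*(l + 2)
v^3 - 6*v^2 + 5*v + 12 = (v - 4)*(v - 3)*(v + 1)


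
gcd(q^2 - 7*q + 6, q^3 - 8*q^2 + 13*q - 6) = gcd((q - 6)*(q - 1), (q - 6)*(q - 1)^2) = q^2 - 7*q + 6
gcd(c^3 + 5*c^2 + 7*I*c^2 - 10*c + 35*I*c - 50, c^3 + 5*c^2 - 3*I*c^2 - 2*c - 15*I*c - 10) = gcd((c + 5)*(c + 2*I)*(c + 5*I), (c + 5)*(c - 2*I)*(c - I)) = c + 5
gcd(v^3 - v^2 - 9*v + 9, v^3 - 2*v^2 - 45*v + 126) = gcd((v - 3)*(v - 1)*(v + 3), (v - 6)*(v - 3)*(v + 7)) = v - 3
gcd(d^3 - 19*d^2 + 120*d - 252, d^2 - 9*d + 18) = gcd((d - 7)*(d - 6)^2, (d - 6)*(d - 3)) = d - 6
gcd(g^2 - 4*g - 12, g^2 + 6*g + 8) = g + 2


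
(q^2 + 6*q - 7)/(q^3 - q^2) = (q + 7)/q^2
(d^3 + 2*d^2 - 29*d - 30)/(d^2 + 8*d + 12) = (d^2 - 4*d - 5)/(d + 2)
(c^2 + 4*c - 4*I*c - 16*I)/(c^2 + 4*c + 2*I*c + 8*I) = (c - 4*I)/(c + 2*I)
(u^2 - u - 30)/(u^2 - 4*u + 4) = (u^2 - u - 30)/(u^2 - 4*u + 4)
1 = 1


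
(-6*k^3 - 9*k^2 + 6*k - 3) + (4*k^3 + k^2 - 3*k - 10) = -2*k^3 - 8*k^2 + 3*k - 13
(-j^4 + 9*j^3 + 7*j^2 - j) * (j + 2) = -j^5 + 7*j^4 + 25*j^3 + 13*j^2 - 2*j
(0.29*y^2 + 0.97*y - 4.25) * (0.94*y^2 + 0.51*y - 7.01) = 0.2726*y^4 + 1.0597*y^3 - 5.5332*y^2 - 8.9672*y + 29.7925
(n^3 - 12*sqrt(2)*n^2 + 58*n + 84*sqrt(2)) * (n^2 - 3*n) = n^5 - 12*sqrt(2)*n^4 - 3*n^4 + 36*sqrt(2)*n^3 + 58*n^3 - 174*n^2 + 84*sqrt(2)*n^2 - 252*sqrt(2)*n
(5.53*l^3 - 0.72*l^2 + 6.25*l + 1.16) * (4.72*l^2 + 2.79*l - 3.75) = 26.1016*l^5 + 12.0303*l^4 + 6.7537*l^3 + 25.6127*l^2 - 20.2011*l - 4.35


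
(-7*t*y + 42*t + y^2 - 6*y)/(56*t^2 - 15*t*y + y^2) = (y - 6)/(-8*t + y)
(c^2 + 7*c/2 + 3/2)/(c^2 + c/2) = (c + 3)/c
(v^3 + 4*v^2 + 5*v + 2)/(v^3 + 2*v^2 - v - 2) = (v + 1)/(v - 1)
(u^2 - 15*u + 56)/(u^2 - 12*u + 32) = (u - 7)/(u - 4)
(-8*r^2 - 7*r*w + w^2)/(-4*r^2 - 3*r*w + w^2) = (8*r - w)/(4*r - w)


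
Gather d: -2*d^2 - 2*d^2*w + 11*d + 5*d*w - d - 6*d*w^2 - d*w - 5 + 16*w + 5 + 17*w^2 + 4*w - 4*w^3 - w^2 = d^2*(-2*w - 2) + d*(-6*w^2 + 4*w + 10) - 4*w^3 + 16*w^2 + 20*w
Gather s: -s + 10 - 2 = 8 - s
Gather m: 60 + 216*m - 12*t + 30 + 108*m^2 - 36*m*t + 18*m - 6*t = 108*m^2 + m*(234 - 36*t) - 18*t + 90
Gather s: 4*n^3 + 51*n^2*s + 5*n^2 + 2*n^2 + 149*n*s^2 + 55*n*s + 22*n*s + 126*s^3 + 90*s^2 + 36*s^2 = 4*n^3 + 7*n^2 + 126*s^3 + s^2*(149*n + 126) + s*(51*n^2 + 77*n)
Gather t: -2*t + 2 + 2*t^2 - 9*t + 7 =2*t^2 - 11*t + 9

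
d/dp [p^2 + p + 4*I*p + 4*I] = 2*p + 1 + 4*I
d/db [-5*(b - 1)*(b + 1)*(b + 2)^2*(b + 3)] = -25*b^4 - 140*b^3 - 225*b^2 - 50*b + 80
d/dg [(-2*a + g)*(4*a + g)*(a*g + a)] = a*(-8*a^2 + 4*a*g + 2*a + 3*g^2 + 2*g)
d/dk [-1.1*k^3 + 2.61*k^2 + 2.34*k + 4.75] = -3.3*k^2 + 5.22*k + 2.34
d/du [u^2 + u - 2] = 2*u + 1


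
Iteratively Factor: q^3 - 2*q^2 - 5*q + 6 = (q - 1)*(q^2 - q - 6) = (q - 1)*(q + 2)*(q - 3)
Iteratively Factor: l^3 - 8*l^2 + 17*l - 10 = (l - 2)*(l^2 - 6*l + 5) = (l - 2)*(l - 1)*(l - 5)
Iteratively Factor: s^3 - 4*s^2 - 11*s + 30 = (s - 5)*(s^2 + s - 6) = (s - 5)*(s + 3)*(s - 2)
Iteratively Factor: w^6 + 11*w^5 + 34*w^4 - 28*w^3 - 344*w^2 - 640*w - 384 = (w + 2)*(w^5 + 9*w^4 + 16*w^3 - 60*w^2 - 224*w - 192) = (w + 2)^2*(w^4 + 7*w^3 + 2*w^2 - 64*w - 96) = (w + 2)^2*(w + 4)*(w^3 + 3*w^2 - 10*w - 24) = (w - 3)*(w + 2)^2*(w + 4)*(w^2 + 6*w + 8) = (w - 3)*(w + 2)^3*(w + 4)*(w + 4)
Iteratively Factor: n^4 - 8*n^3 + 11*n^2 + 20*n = (n - 5)*(n^3 - 3*n^2 - 4*n) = (n - 5)*(n - 4)*(n^2 + n) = n*(n - 5)*(n - 4)*(n + 1)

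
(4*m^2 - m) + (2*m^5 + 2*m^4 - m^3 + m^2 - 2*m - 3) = 2*m^5 + 2*m^4 - m^3 + 5*m^2 - 3*m - 3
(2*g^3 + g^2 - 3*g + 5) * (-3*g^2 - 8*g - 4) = -6*g^5 - 19*g^4 - 7*g^3 + 5*g^2 - 28*g - 20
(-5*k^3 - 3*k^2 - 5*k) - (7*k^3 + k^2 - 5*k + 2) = -12*k^3 - 4*k^2 - 2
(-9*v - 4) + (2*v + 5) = 1 - 7*v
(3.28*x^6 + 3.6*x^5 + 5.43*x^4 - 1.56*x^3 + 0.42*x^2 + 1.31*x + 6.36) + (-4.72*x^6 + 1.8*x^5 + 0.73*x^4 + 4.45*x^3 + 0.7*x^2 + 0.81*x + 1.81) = -1.44*x^6 + 5.4*x^5 + 6.16*x^4 + 2.89*x^3 + 1.12*x^2 + 2.12*x + 8.17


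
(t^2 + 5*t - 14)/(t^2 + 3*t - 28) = (t - 2)/(t - 4)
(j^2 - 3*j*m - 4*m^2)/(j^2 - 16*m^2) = (j + m)/(j + 4*m)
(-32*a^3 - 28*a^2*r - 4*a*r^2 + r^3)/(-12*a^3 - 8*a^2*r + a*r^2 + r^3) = (-8*a + r)/(-3*a + r)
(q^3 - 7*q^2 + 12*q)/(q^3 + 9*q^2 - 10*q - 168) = q*(q - 3)/(q^2 + 13*q + 42)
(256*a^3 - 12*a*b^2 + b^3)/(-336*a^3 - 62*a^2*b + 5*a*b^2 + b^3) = (-32*a^2 - 4*a*b + b^2)/(42*a^2 + 13*a*b + b^2)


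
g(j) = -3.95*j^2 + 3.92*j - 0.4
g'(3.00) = -19.78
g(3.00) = -24.19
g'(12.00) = -90.88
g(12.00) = -522.16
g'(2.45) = -15.44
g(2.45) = -14.51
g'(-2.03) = 19.96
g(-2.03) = -24.64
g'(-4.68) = 40.89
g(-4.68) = -105.26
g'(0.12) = 2.97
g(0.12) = 0.01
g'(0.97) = -3.74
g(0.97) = -0.31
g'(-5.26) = 45.47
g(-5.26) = -130.31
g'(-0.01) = 4.00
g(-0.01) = -0.44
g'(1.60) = -8.72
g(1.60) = -4.24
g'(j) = 3.92 - 7.9*j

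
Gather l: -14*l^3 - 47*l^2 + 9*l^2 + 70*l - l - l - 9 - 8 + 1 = -14*l^3 - 38*l^2 + 68*l - 16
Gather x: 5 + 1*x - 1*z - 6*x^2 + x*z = -6*x^2 + x*(z + 1) - z + 5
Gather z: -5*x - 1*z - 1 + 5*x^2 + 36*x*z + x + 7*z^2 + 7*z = 5*x^2 - 4*x + 7*z^2 + z*(36*x + 6) - 1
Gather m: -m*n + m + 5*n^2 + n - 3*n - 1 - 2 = m*(1 - n) + 5*n^2 - 2*n - 3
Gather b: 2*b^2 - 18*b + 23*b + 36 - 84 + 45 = 2*b^2 + 5*b - 3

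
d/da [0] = 0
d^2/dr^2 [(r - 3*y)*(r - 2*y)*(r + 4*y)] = 6*r - 2*y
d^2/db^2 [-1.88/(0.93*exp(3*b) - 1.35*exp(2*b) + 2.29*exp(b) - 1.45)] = (-1.88*(2.79*exp(2*b) - 2.7*exp(b) + 2.29)*(5.58*exp(2*b) - 5.4*exp(b) + 4.58)*exp(b) + (15.7356*exp(2*b) - 10.152*exp(b) + 4.3052)*(0.93*exp(3*b) - 1.35*exp(2*b) + 2.29*exp(b) - 1.45))*exp(b)/(0.93*exp(3*b) - 1.35*exp(2*b) + 2.29*exp(b) - 1.45)^3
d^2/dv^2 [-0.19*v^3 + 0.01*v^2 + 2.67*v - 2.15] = 0.02 - 1.14*v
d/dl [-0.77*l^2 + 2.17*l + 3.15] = 2.17 - 1.54*l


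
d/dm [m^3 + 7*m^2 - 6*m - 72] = 3*m^2 + 14*m - 6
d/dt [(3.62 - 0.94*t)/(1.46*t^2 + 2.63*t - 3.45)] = (1.3724*t^2 - 10.5704*t - 6.2776)/(2.1316*t^4 + 7.6796*t^3 - 3.1571*t^2 - 18.147*t + 11.9025)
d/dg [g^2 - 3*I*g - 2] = 2*g - 3*I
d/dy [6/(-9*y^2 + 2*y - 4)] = 12*(9*y - 1)/(9*y^2 - 2*y + 4)^2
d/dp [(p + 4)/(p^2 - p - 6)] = (p^2 - p - (p + 4)*(2*p - 1) - 6)/(-p^2 + p + 6)^2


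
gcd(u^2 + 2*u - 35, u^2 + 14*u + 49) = u + 7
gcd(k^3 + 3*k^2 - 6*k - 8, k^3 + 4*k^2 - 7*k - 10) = k^2 - k - 2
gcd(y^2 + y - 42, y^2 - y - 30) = y - 6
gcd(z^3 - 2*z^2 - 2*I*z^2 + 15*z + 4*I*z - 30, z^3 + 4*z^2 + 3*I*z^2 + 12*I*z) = z + 3*I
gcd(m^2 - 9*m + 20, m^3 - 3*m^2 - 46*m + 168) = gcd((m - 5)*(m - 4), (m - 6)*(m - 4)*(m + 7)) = m - 4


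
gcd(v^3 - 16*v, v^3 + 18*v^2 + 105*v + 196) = v + 4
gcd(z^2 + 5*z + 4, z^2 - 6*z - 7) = z + 1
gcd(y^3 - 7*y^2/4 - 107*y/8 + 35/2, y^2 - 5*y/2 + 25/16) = y - 5/4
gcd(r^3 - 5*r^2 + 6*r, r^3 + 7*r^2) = r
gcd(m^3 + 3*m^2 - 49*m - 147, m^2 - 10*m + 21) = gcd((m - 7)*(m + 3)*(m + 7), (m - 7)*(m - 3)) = m - 7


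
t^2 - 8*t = t*(t - 8)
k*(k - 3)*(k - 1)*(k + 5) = k^4 + k^3 - 17*k^2 + 15*k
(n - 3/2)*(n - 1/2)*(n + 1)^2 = n^4 - 9*n^2/4 - n/2 + 3/4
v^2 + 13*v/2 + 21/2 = (v + 3)*(v + 7/2)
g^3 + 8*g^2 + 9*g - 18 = (g - 1)*(g + 3)*(g + 6)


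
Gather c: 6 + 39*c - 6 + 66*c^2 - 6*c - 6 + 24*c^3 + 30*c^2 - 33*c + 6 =24*c^3 + 96*c^2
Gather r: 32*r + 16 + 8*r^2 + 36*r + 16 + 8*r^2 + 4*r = 16*r^2 + 72*r + 32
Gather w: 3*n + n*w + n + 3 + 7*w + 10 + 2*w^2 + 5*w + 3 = 4*n + 2*w^2 + w*(n + 12) + 16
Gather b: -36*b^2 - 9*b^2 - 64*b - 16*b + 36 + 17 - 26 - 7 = -45*b^2 - 80*b + 20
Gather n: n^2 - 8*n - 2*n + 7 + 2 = n^2 - 10*n + 9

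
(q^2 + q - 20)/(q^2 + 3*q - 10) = (q - 4)/(q - 2)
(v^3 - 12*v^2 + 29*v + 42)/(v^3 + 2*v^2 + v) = (v^2 - 13*v + 42)/(v*(v + 1))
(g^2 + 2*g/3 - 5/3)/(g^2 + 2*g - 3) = (g + 5/3)/(g + 3)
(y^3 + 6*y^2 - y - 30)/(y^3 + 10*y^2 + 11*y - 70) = (y + 3)/(y + 7)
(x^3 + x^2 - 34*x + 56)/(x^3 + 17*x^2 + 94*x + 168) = (x^2 - 6*x + 8)/(x^2 + 10*x + 24)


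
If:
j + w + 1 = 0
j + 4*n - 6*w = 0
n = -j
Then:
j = -2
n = 2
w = 1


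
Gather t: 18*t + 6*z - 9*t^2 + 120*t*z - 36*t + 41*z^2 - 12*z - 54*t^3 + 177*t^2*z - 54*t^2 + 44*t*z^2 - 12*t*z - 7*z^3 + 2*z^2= -54*t^3 + t^2*(177*z - 63) + t*(44*z^2 + 108*z - 18) - 7*z^3 + 43*z^2 - 6*z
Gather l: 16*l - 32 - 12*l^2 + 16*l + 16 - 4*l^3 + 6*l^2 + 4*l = -4*l^3 - 6*l^2 + 36*l - 16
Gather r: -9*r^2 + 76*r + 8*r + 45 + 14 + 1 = -9*r^2 + 84*r + 60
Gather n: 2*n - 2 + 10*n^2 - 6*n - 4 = 10*n^2 - 4*n - 6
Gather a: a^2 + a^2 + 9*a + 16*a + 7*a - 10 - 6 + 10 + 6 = 2*a^2 + 32*a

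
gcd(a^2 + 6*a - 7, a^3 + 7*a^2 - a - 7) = a^2 + 6*a - 7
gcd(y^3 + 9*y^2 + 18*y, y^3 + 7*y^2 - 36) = y^2 + 9*y + 18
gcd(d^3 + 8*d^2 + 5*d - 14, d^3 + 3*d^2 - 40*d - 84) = d^2 + 9*d + 14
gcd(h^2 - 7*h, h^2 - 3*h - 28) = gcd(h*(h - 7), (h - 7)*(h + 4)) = h - 7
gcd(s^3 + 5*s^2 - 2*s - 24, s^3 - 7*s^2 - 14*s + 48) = s^2 + s - 6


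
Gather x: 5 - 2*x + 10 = 15 - 2*x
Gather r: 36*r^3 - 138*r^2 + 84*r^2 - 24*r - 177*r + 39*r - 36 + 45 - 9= 36*r^3 - 54*r^2 - 162*r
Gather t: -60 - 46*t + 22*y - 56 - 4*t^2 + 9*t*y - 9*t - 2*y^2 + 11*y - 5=-4*t^2 + t*(9*y - 55) - 2*y^2 + 33*y - 121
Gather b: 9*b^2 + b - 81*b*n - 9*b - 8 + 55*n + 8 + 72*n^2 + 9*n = 9*b^2 + b*(-81*n - 8) + 72*n^2 + 64*n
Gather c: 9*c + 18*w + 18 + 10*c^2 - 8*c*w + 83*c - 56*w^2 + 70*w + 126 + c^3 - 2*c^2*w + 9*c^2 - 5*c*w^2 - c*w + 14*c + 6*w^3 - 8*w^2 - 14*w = c^3 + c^2*(19 - 2*w) + c*(-5*w^2 - 9*w + 106) + 6*w^3 - 64*w^2 + 74*w + 144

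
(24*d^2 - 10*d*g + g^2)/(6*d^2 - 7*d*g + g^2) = (4*d - g)/(d - g)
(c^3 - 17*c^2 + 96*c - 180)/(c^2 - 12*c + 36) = c - 5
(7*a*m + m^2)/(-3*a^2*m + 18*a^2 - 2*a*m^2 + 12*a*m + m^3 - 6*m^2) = m*(-7*a - m)/(3*a^2*m - 18*a^2 + 2*a*m^2 - 12*a*m - m^3 + 6*m^2)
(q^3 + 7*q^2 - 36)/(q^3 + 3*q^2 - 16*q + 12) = (q + 3)/(q - 1)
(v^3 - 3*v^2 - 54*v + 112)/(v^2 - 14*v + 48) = (v^2 + 5*v - 14)/(v - 6)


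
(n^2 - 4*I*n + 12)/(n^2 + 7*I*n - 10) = (n - 6*I)/(n + 5*I)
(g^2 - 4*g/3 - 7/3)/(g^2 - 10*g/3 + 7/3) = (g + 1)/(g - 1)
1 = 1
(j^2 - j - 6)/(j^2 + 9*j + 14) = (j - 3)/(j + 7)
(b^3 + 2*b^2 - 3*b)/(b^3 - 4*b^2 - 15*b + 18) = b/(b - 6)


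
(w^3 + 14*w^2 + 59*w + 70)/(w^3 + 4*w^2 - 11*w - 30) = (w + 7)/(w - 3)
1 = 1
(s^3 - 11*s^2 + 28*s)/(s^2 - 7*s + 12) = s*(s - 7)/(s - 3)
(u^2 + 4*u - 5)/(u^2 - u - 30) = (u - 1)/(u - 6)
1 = 1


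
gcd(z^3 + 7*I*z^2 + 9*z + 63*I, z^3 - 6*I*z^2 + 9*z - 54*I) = z^2 + 9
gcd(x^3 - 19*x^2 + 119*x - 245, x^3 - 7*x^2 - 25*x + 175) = x^2 - 12*x + 35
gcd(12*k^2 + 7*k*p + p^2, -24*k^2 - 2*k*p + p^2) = 4*k + p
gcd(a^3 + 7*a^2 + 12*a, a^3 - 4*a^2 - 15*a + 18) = a + 3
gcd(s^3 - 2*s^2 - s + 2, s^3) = 1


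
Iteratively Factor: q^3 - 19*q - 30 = (q + 3)*(q^2 - 3*q - 10) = (q - 5)*(q + 3)*(q + 2)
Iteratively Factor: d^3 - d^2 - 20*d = (d - 5)*(d^2 + 4*d) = (d - 5)*(d + 4)*(d)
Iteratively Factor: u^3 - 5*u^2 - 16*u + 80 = (u - 4)*(u^2 - u - 20) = (u - 5)*(u - 4)*(u + 4)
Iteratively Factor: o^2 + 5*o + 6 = (o + 3)*(o + 2)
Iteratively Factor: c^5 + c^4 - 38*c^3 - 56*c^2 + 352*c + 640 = (c + 4)*(c^4 - 3*c^3 - 26*c^2 + 48*c + 160) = (c + 4)^2*(c^3 - 7*c^2 + 2*c + 40) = (c + 2)*(c + 4)^2*(c^2 - 9*c + 20) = (c - 5)*(c + 2)*(c + 4)^2*(c - 4)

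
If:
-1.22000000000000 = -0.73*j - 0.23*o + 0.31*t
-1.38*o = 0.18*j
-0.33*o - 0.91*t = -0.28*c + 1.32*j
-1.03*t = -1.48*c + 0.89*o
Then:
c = -1.30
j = 0.97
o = -0.13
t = -1.75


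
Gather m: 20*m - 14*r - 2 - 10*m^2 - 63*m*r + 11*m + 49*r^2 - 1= -10*m^2 + m*(31 - 63*r) + 49*r^2 - 14*r - 3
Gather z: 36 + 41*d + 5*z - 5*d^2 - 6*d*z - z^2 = -5*d^2 + 41*d - z^2 + z*(5 - 6*d) + 36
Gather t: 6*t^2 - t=6*t^2 - t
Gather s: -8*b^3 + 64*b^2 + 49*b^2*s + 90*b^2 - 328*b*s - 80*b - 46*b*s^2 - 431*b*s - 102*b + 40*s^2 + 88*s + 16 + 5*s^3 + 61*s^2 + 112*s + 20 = -8*b^3 + 154*b^2 - 182*b + 5*s^3 + s^2*(101 - 46*b) + s*(49*b^2 - 759*b + 200) + 36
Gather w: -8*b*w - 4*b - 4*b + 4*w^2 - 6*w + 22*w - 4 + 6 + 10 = -8*b + 4*w^2 + w*(16 - 8*b) + 12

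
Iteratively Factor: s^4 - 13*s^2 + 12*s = (s - 3)*(s^3 + 3*s^2 - 4*s) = (s - 3)*(s + 4)*(s^2 - s) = (s - 3)*(s - 1)*(s + 4)*(s)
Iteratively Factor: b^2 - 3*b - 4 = (b - 4)*(b + 1)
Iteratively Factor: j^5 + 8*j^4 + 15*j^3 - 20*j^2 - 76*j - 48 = (j + 3)*(j^4 + 5*j^3 - 20*j - 16) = (j + 1)*(j + 3)*(j^3 + 4*j^2 - 4*j - 16) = (j + 1)*(j + 3)*(j + 4)*(j^2 - 4) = (j - 2)*(j + 1)*(j + 3)*(j + 4)*(j + 2)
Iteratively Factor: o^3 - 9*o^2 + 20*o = (o - 5)*(o^2 - 4*o) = (o - 5)*(o - 4)*(o)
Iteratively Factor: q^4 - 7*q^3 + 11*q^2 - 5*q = (q - 1)*(q^3 - 6*q^2 + 5*q) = q*(q - 1)*(q^2 - 6*q + 5) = q*(q - 1)^2*(q - 5)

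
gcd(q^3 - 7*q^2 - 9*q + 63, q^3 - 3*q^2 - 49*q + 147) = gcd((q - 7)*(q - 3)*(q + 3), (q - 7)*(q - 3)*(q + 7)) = q^2 - 10*q + 21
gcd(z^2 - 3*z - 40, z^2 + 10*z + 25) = z + 5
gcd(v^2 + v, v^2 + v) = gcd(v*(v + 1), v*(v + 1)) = v^2 + v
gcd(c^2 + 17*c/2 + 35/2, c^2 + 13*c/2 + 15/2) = c + 5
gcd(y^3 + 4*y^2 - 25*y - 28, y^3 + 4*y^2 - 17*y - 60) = y - 4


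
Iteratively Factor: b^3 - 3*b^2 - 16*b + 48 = (b - 3)*(b^2 - 16) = (b - 3)*(b + 4)*(b - 4)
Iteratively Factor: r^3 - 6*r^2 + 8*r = (r - 4)*(r^2 - 2*r) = (r - 4)*(r - 2)*(r)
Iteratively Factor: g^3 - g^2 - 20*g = (g + 4)*(g^2 - 5*g) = g*(g + 4)*(g - 5)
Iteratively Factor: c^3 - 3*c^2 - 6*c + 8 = (c - 4)*(c^2 + c - 2) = (c - 4)*(c + 2)*(c - 1)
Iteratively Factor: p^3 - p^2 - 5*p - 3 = (p + 1)*(p^2 - 2*p - 3) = (p + 1)^2*(p - 3)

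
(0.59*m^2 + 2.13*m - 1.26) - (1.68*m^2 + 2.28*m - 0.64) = -1.09*m^2 - 0.15*m - 0.62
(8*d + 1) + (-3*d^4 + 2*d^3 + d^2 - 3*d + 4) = -3*d^4 + 2*d^3 + d^2 + 5*d + 5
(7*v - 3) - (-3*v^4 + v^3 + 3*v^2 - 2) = 3*v^4 - v^3 - 3*v^2 + 7*v - 1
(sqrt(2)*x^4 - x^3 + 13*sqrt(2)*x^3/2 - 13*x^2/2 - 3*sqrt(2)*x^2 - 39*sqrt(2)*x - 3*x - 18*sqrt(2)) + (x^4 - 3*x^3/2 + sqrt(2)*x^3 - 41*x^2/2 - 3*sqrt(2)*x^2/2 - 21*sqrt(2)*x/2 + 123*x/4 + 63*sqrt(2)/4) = x^4 + sqrt(2)*x^4 - 5*x^3/2 + 15*sqrt(2)*x^3/2 - 27*x^2 - 9*sqrt(2)*x^2/2 - 99*sqrt(2)*x/2 + 111*x/4 - 9*sqrt(2)/4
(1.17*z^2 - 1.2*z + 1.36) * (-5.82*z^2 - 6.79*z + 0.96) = -6.8094*z^4 - 0.960299999999999*z^3 + 1.356*z^2 - 10.3864*z + 1.3056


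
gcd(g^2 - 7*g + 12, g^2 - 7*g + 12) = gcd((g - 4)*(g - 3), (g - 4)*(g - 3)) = g^2 - 7*g + 12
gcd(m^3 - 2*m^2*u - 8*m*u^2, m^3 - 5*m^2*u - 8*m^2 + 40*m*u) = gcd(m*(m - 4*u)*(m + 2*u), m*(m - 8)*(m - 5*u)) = m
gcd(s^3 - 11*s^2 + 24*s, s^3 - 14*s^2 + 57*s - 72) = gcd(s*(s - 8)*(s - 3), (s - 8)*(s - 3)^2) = s^2 - 11*s + 24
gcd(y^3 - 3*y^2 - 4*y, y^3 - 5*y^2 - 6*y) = y^2 + y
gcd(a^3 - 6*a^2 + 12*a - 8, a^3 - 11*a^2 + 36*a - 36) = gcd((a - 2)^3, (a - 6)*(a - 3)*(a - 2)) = a - 2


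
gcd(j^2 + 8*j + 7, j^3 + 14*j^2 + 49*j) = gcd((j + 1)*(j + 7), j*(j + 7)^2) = j + 7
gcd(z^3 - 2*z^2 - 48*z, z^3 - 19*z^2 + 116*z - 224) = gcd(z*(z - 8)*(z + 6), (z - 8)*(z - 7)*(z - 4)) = z - 8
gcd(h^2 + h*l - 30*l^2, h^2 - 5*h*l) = h - 5*l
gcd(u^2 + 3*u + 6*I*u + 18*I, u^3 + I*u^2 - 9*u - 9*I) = u + 3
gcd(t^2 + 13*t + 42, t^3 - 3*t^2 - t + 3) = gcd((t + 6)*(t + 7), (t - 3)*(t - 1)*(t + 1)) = 1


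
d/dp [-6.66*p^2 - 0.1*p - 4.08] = -13.32*p - 0.1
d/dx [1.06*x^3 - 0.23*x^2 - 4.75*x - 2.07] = 3.18*x^2 - 0.46*x - 4.75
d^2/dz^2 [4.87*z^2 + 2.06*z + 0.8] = 9.74000000000000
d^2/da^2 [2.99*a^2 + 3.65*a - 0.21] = 5.98000000000000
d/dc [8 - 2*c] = -2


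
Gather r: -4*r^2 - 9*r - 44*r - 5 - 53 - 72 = -4*r^2 - 53*r - 130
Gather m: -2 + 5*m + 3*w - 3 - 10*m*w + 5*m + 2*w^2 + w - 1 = m*(10 - 10*w) + 2*w^2 + 4*w - 6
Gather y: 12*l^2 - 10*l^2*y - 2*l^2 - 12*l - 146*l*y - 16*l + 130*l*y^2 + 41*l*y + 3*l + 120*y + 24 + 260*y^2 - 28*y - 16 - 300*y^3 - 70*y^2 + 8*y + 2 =10*l^2 - 25*l - 300*y^3 + y^2*(130*l + 190) + y*(-10*l^2 - 105*l + 100) + 10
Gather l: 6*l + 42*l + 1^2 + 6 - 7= 48*l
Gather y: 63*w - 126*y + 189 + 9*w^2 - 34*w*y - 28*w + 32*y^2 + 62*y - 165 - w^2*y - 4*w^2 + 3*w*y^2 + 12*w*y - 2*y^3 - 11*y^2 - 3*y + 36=5*w^2 + 35*w - 2*y^3 + y^2*(3*w + 21) + y*(-w^2 - 22*w - 67) + 60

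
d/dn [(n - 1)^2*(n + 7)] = (n - 1)*(3*n + 13)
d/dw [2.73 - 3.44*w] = -3.44000000000000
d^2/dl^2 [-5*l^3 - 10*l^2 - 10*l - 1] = -30*l - 20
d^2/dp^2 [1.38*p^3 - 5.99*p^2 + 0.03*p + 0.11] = 8.28*p - 11.98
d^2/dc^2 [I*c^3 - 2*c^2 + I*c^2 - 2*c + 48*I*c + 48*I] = 6*I*c - 4 + 2*I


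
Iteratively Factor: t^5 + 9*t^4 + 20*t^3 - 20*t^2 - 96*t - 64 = (t + 4)*(t^4 + 5*t^3 - 20*t - 16) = (t + 4)^2*(t^3 + t^2 - 4*t - 4) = (t - 2)*(t + 4)^2*(t^2 + 3*t + 2) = (t - 2)*(t + 2)*(t + 4)^2*(t + 1)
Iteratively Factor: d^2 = (d)*(d)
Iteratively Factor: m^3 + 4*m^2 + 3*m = (m)*(m^2 + 4*m + 3) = m*(m + 3)*(m + 1)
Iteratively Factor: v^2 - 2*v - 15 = (v - 5)*(v + 3)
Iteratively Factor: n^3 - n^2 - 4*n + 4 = (n - 1)*(n^2 - 4) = (n - 1)*(n + 2)*(n - 2)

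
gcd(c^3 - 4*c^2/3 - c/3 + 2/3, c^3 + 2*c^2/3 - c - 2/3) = c^2 - c/3 - 2/3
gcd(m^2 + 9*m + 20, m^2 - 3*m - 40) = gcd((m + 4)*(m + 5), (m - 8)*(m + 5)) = m + 5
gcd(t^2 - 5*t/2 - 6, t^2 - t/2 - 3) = t + 3/2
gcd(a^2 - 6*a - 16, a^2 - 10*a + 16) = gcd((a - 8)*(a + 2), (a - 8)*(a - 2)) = a - 8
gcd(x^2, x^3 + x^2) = x^2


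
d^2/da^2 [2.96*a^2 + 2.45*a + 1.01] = 5.92000000000000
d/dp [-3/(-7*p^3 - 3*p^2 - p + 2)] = 3*(-21*p^2 - 6*p - 1)/(7*p^3 + 3*p^2 + p - 2)^2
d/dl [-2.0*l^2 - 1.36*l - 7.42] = -4.0*l - 1.36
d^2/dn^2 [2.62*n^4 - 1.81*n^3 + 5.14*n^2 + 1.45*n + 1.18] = 31.44*n^2 - 10.86*n + 10.28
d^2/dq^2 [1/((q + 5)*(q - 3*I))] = 2*((q + 5)^2 + (q + 5)*(q - 3*I) + (q - 3*I)^2)/((q + 5)^3*(q - 3*I)^3)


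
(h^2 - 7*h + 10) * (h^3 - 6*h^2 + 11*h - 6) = h^5 - 13*h^4 + 63*h^3 - 143*h^2 + 152*h - 60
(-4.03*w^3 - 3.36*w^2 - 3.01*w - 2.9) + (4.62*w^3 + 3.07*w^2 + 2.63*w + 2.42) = 0.59*w^3 - 0.29*w^2 - 0.38*w - 0.48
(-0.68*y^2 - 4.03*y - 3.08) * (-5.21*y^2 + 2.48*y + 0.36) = 3.5428*y^4 + 19.3099*y^3 + 5.8076*y^2 - 9.0892*y - 1.1088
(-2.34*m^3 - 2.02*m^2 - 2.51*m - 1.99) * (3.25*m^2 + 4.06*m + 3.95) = -7.605*m^5 - 16.0654*m^4 - 25.6017*m^3 - 24.6371*m^2 - 17.9939*m - 7.8605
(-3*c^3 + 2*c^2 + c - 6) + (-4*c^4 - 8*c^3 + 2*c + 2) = -4*c^4 - 11*c^3 + 2*c^2 + 3*c - 4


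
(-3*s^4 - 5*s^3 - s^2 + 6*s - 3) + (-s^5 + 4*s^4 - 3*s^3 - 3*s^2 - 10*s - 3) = -s^5 + s^4 - 8*s^3 - 4*s^2 - 4*s - 6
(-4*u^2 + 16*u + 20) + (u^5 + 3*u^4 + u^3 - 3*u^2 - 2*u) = u^5 + 3*u^4 + u^3 - 7*u^2 + 14*u + 20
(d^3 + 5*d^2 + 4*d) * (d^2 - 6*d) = d^5 - d^4 - 26*d^3 - 24*d^2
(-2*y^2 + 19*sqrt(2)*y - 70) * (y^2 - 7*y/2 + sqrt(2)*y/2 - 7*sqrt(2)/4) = -2*y^4 + 7*y^3 + 18*sqrt(2)*y^3 - 63*sqrt(2)*y^2 - 51*y^2 - 35*sqrt(2)*y + 357*y/2 + 245*sqrt(2)/2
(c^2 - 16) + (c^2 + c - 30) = 2*c^2 + c - 46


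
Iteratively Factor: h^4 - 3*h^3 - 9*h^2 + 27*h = (h)*(h^3 - 3*h^2 - 9*h + 27) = h*(h + 3)*(h^2 - 6*h + 9) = h*(h - 3)*(h + 3)*(h - 3)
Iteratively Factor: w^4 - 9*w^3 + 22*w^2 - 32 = (w - 4)*(w^3 - 5*w^2 + 2*w + 8) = (w - 4)*(w + 1)*(w^2 - 6*w + 8) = (w - 4)*(w - 2)*(w + 1)*(w - 4)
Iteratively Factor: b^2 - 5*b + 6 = (b - 2)*(b - 3)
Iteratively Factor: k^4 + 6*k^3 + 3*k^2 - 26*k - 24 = (k - 2)*(k^3 + 8*k^2 + 19*k + 12) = (k - 2)*(k + 4)*(k^2 + 4*k + 3) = (k - 2)*(k + 3)*(k + 4)*(k + 1)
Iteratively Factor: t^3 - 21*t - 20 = (t + 1)*(t^2 - t - 20) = (t - 5)*(t + 1)*(t + 4)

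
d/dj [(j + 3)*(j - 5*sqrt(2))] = 2*j - 5*sqrt(2) + 3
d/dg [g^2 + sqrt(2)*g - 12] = 2*g + sqrt(2)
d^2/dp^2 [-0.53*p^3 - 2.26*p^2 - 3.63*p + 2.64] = -3.18*p - 4.52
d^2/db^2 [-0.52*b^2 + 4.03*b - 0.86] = -1.04000000000000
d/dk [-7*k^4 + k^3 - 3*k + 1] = -28*k^3 + 3*k^2 - 3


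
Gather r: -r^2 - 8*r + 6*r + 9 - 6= -r^2 - 2*r + 3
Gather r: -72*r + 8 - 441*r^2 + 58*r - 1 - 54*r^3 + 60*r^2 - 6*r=-54*r^3 - 381*r^2 - 20*r + 7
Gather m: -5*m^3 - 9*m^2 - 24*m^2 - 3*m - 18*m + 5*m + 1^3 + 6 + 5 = -5*m^3 - 33*m^2 - 16*m + 12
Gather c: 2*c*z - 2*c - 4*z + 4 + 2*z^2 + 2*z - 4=c*(2*z - 2) + 2*z^2 - 2*z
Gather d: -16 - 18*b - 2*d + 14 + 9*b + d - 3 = -9*b - d - 5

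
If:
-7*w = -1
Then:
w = 1/7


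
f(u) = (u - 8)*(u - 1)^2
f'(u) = (u - 8)*(2*u - 2) + (u - 1)^2 = (u - 1)*(3*u - 17)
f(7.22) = -30.18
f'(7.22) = 28.99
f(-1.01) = -36.40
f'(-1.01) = 40.26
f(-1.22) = -45.44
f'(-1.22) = 45.87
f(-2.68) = -144.63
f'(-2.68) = 92.15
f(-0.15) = -10.78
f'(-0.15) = 20.07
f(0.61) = -1.12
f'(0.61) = 5.92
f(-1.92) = -84.58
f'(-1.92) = 66.46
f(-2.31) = -112.96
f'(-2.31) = 79.21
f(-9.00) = -1700.00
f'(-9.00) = 440.00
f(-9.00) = -1700.00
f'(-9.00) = 440.00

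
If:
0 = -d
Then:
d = 0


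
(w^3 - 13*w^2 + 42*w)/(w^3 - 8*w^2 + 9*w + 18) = w*(w - 7)/(w^2 - 2*w - 3)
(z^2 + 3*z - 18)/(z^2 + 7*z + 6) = (z - 3)/(z + 1)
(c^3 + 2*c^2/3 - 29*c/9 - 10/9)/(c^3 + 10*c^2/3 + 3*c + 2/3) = (c - 5/3)/(c + 1)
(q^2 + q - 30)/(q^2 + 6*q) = (q - 5)/q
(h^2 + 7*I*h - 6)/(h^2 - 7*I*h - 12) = (-h^2 - 7*I*h + 6)/(-h^2 + 7*I*h + 12)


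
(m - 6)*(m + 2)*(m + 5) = m^3 + m^2 - 32*m - 60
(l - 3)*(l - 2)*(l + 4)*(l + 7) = l^4 + 6*l^3 - 21*l^2 - 74*l + 168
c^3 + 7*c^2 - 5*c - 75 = (c - 3)*(c + 5)^2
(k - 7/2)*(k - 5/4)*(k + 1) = k^3 - 15*k^2/4 - 3*k/8 + 35/8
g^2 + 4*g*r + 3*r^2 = (g + r)*(g + 3*r)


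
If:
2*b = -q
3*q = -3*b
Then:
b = 0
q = 0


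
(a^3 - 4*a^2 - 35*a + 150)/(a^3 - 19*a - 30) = (a^2 + a - 30)/(a^2 + 5*a + 6)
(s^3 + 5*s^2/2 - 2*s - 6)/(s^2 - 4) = (s^2 + s/2 - 3)/(s - 2)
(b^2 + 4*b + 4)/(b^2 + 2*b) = (b + 2)/b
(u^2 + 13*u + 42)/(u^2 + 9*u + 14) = (u + 6)/(u + 2)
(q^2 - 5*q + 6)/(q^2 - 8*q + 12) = (q - 3)/(q - 6)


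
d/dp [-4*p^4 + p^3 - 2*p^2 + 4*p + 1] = -16*p^3 + 3*p^2 - 4*p + 4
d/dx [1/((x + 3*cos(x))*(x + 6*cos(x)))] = (9*x*sin(x) - 2*x + 18*sin(2*x) - 9*cos(x))/((x + 3*cos(x))^2*(x + 6*cos(x))^2)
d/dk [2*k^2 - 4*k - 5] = 4*k - 4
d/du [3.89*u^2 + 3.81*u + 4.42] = 7.78*u + 3.81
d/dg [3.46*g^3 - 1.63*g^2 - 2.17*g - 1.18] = 10.38*g^2 - 3.26*g - 2.17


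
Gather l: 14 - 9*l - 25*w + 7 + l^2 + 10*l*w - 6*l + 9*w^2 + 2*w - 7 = l^2 + l*(10*w - 15) + 9*w^2 - 23*w + 14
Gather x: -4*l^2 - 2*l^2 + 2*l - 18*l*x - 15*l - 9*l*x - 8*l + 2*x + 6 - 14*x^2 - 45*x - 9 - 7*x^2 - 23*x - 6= -6*l^2 - 21*l - 21*x^2 + x*(-27*l - 66) - 9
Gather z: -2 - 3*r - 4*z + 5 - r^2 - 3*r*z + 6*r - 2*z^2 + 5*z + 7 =-r^2 + 3*r - 2*z^2 + z*(1 - 3*r) + 10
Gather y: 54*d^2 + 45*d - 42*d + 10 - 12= 54*d^2 + 3*d - 2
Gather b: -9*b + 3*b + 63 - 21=42 - 6*b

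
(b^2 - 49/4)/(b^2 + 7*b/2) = (b - 7/2)/b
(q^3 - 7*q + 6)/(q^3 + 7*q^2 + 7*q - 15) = (q - 2)/(q + 5)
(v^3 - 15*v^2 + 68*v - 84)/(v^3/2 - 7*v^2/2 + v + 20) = 2*(v^3 - 15*v^2 + 68*v - 84)/(v^3 - 7*v^2 + 2*v + 40)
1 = 1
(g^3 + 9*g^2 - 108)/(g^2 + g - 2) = (g^3 + 9*g^2 - 108)/(g^2 + g - 2)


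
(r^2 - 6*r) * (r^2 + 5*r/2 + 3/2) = r^4 - 7*r^3/2 - 27*r^2/2 - 9*r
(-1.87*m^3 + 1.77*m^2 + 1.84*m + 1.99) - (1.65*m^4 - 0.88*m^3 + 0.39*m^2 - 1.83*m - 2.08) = -1.65*m^4 - 0.99*m^3 + 1.38*m^2 + 3.67*m + 4.07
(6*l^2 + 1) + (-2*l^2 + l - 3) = 4*l^2 + l - 2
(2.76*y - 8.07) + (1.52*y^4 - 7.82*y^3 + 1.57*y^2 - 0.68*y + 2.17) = 1.52*y^4 - 7.82*y^3 + 1.57*y^2 + 2.08*y - 5.9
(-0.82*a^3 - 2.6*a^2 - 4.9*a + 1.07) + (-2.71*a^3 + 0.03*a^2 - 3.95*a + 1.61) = -3.53*a^3 - 2.57*a^2 - 8.85*a + 2.68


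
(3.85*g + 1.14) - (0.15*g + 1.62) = 3.7*g - 0.48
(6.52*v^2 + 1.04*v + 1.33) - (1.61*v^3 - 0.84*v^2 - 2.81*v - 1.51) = -1.61*v^3 + 7.36*v^2 + 3.85*v + 2.84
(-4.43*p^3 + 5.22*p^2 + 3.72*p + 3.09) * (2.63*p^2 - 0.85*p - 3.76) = -11.6509*p^5 + 17.4941*p^4 + 22.0034*p^3 - 14.6625*p^2 - 16.6137*p - 11.6184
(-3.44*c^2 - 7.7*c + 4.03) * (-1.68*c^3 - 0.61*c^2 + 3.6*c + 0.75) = 5.7792*c^5 + 15.0344*c^4 - 14.4574*c^3 - 32.7583*c^2 + 8.733*c + 3.0225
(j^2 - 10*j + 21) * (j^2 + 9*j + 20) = j^4 - j^3 - 49*j^2 - 11*j + 420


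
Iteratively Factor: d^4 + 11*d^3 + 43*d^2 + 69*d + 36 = (d + 3)*(d^3 + 8*d^2 + 19*d + 12) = (d + 3)*(d + 4)*(d^2 + 4*d + 3) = (d + 1)*(d + 3)*(d + 4)*(d + 3)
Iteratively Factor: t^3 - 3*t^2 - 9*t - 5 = (t + 1)*(t^2 - 4*t - 5) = (t - 5)*(t + 1)*(t + 1)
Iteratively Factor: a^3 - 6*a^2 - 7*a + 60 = (a - 5)*(a^2 - a - 12) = (a - 5)*(a - 4)*(a + 3)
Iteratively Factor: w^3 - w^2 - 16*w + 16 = (w + 4)*(w^2 - 5*w + 4) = (w - 1)*(w + 4)*(w - 4)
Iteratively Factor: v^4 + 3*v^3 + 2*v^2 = (v)*(v^3 + 3*v^2 + 2*v) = v*(v + 1)*(v^2 + 2*v) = v*(v + 1)*(v + 2)*(v)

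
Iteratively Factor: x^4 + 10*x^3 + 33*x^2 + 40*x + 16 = (x + 1)*(x^3 + 9*x^2 + 24*x + 16) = (x + 1)^2*(x^2 + 8*x + 16) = (x + 1)^2*(x + 4)*(x + 4)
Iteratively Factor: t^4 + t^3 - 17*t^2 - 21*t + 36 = (t + 3)*(t^3 - 2*t^2 - 11*t + 12) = (t - 1)*(t + 3)*(t^2 - t - 12) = (t - 1)*(t + 3)^2*(t - 4)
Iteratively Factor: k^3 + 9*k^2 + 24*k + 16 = (k + 4)*(k^2 + 5*k + 4) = (k + 4)^2*(k + 1)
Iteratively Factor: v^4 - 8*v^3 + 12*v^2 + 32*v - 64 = (v - 4)*(v^3 - 4*v^2 - 4*v + 16) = (v - 4)*(v - 2)*(v^2 - 2*v - 8) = (v - 4)*(v - 2)*(v + 2)*(v - 4)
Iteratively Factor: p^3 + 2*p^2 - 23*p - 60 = (p + 3)*(p^2 - p - 20) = (p - 5)*(p + 3)*(p + 4)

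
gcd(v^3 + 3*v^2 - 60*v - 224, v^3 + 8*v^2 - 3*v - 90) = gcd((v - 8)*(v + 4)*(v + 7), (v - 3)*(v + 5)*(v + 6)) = 1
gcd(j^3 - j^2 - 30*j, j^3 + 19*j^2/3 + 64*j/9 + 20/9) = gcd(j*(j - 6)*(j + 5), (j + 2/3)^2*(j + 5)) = j + 5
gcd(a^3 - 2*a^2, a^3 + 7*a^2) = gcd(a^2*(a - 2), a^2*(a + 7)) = a^2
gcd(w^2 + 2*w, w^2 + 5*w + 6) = w + 2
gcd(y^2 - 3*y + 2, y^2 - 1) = y - 1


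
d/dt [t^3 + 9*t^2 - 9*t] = 3*t^2 + 18*t - 9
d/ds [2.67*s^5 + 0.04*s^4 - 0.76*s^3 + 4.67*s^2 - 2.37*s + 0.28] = 13.35*s^4 + 0.16*s^3 - 2.28*s^2 + 9.34*s - 2.37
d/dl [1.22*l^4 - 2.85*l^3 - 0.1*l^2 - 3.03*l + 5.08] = 4.88*l^3 - 8.55*l^2 - 0.2*l - 3.03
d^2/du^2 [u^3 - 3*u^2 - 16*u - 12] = 6*u - 6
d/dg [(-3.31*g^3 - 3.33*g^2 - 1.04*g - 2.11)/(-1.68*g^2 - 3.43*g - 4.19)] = (5.5608*g^4 + 22.7066*g^3 + 51.2814*g^2 + 20.8158*g - 2.8797)/(2.8224*g^4 + 11.5248*g^3 + 25.8433*g^2 + 28.7434*g + 17.5561)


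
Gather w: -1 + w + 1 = w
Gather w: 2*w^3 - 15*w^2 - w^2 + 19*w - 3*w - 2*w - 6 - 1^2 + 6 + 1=2*w^3 - 16*w^2 + 14*w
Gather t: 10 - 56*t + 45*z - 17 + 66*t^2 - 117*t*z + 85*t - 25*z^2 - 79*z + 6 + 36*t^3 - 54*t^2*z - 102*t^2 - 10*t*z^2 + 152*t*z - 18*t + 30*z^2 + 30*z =36*t^3 + t^2*(-54*z - 36) + t*(-10*z^2 + 35*z + 11) + 5*z^2 - 4*z - 1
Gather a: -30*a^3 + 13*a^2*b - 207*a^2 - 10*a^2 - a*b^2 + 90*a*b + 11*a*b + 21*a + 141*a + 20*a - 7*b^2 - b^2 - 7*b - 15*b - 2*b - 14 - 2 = -30*a^3 + a^2*(13*b - 217) + a*(-b^2 + 101*b + 182) - 8*b^2 - 24*b - 16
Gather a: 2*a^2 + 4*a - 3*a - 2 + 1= 2*a^2 + a - 1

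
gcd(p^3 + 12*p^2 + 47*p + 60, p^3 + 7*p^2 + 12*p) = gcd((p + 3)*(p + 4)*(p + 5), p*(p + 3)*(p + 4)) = p^2 + 7*p + 12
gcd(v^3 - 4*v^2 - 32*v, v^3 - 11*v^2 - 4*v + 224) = v^2 - 4*v - 32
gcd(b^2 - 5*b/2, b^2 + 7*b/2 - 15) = b - 5/2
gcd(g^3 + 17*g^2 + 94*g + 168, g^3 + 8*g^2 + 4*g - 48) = g^2 + 10*g + 24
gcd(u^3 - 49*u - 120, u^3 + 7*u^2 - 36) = u + 3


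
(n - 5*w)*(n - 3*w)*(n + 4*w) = n^3 - 4*n^2*w - 17*n*w^2 + 60*w^3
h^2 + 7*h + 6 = (h + 1)*(h + 6)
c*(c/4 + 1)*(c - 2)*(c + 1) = c^4/4 + 3*c^3/4 - 3*c^2/2 - 2*c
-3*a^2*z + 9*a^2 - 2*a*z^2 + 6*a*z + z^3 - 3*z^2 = (-3*a + z)*(a + z)*(z - 3)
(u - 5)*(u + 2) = u^2 - 3*u - 10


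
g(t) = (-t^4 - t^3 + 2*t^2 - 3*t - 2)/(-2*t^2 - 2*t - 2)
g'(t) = (4*t + 2)*(-t^4 - t^3 + 2*t^2 - 3*t - 2)/(-2*t^2 - 2*t - 2)^2 + (-4*t^3 - 3*t^2 + 4*t - 3)/(-2*t^2 - 2*t - 2) = (t^5 + 2*t^4 + 3*t^3 - t^2 - 4*t + 1/2)/(t^4 + 2*t^3 + 3*t^2 + 2*t + 1)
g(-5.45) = 12.80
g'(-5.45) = -5.55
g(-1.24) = -1.67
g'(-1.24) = -0.00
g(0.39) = 0.96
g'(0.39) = -0.41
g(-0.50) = -0.04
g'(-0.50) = 3.50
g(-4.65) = 8.67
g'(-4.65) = -4.78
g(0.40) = 0.95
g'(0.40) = -0.41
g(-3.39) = 3.40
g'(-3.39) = -3.60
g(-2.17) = -0.28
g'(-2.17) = -2.39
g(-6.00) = 16.00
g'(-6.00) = -6.08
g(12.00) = 70.75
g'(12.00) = 11.98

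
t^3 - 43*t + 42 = (t - 6)*(t - 1)*(t + 7)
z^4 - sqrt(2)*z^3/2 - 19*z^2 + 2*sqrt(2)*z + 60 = (z - 2)*(z + 2)*(z - 3*sqrt(2))*(z + 5*sqrt(2)/2)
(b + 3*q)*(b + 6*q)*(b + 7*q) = b^3 + 16*b^2*q + 81*b*q^2 + 126*q^3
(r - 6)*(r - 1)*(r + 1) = r^3 - 6*r^2 - r + 6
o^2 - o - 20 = (o - 5)*(o + 4)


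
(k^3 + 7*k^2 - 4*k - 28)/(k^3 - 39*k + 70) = (k + 2)/(k - 5)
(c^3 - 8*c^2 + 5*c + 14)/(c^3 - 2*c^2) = 1 - 6/c - 7/c^2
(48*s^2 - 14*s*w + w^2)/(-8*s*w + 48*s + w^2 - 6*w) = (-6*s + w)/(w - 6)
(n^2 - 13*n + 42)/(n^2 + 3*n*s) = (n^2 - 13*n + 42)/(n*(n + 3*s))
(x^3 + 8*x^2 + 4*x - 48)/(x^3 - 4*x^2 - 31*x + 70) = (x^2 + 10*x + 24)/(x^2 - 2*x - 35)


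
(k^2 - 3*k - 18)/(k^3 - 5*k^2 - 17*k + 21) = (k - 6)/(k^2 - 8*k + 7)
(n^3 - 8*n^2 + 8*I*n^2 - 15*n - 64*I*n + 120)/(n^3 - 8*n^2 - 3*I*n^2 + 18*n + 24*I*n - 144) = (n + 5*I)/(n - 6*I)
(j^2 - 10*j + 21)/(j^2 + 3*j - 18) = (j - 7)/(j + 6)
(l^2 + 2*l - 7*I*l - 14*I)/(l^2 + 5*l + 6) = (l - 7*I)/(l + 3)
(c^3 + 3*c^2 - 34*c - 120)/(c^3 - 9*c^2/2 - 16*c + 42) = 2*(c^2 + 9*c + 20)/(2*c^2 + 3*c - 14)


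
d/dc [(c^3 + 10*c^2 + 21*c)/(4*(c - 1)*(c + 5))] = (c^4 + 8*c^3 + 4*c^2 - 100*c - 105)/(4*(c^4 + 8*c^3 + 6*c^2 - 40*c + 25))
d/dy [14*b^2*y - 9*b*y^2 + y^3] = 14*b^2 - 18*b*y + 3*y^2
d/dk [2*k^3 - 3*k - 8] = 6*k^2 - 3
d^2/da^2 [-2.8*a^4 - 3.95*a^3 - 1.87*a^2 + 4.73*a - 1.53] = -33.6*a^2 - 23.7*a - 3.74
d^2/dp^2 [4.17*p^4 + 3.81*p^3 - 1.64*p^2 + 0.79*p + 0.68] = 50.04*p^2 + 22.86*p - 3.28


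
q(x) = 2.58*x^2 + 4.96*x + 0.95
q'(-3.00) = -10.52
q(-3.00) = 9.29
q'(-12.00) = -56.96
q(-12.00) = 312.95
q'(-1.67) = -3.66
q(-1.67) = -0.14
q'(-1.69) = -3.76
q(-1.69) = -0.06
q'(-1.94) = -5.05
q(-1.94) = 1.04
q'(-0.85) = 0.57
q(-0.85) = -1.40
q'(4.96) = 30.55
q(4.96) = 89.02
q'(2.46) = 17.65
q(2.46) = 28.76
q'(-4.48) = -18.16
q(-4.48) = 30.51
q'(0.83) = 9.24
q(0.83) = 6.84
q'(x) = 5.16*x + 4.96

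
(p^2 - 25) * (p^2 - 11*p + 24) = p^4 - 11*p^3 - p^2 + 275*p - 600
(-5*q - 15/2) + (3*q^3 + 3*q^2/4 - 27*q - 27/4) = 3*q^3 + 3*q^2/4 - 32*q - 57/4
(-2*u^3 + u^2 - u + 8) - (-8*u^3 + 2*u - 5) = 6*u^3 + u^2 - 3*u + 13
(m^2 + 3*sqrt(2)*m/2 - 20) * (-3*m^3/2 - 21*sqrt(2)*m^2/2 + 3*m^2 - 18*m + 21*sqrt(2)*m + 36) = -3*m^5/2 - 51*sqrt(2)*m^4/4 + 3*m^4 - 39*m^3/2 + 51*sqrt(2)*m^3/2 + 39*m^2 + 183*sqrt(2)*m^2 - 366*sqrt(2)*m + 360*m - 720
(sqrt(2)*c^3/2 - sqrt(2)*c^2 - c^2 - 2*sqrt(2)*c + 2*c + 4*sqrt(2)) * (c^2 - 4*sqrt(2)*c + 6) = sqrt(2)*c^5/2 - 5*c^4 - sqrt(2)*c^4 + 5*sqrt(2)*c^3 + 10*c^3 - 10*sqrt(2)*c^2 + 10*c^2 - 20*c - 12*sqrt(2)*c + 24*sqrt(2)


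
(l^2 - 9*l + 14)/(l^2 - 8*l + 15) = (l^2 - 9*l + 14)/(l^2 - 8*l + 15)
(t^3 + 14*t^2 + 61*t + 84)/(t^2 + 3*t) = t + 11 + 28/t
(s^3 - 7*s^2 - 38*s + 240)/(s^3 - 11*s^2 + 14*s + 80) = (s + 6)/(s + 2)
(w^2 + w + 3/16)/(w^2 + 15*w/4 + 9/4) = (w + 1/4)/(w + 3)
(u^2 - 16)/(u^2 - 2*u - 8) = (u + 4)/(u + 2)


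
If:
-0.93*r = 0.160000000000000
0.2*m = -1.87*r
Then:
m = 1.61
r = -0.17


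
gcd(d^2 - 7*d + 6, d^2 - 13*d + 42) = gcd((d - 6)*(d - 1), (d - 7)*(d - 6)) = d - 6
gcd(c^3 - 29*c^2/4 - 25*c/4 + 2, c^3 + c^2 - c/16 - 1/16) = c^2 + 3*c/4 - 1/4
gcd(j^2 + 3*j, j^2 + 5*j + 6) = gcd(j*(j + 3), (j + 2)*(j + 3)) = j + 3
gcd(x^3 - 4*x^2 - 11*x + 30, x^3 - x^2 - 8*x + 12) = x^2 + x - 6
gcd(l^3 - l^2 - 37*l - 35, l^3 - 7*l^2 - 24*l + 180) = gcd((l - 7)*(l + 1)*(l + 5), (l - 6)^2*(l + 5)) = l + 5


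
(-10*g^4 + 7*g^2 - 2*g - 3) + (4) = -10*g^4 + 7*g^2 - 2*g + 1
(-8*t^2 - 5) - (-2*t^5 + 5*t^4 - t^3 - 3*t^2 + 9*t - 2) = 2*t^5 - 5*t^4 + t^3 - 5*t^2 - 9*t - 3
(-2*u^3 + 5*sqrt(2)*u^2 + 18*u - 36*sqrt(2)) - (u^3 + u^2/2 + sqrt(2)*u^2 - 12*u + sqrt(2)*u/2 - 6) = -3*u^3 - u^2/2 + 4*sqrt(2)*u^2 - sqrt(2)*u/2 + 30*u - 36*sqrt(2) + 6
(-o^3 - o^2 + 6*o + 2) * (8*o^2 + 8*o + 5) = -8*o^5 - 16*o^4 + 35*o^3 + 59*o^2 + 46*o + 10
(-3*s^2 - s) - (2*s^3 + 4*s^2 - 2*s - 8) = -2*s^3 - 7*s^2 + s + 8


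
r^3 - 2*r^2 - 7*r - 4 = (r - 4)*(r + 1)^2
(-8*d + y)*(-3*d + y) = 24*d^2 - 11*d*y + y^2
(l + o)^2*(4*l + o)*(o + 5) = 4*l^3*o + 20*l^3 + 9*l^2*o^2 + 45*l^2*o + 6*l*o^3 + 30*l*o^2 + o^4 + 5*o^3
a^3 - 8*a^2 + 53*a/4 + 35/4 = (a - 5)*(a - 7/2)*(a + 1/2)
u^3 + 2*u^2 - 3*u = u*(u - 1)*(u + 3)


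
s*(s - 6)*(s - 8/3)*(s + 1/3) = s^4 - 25*s^3/3 + 118*s^2/9 + 16*s/3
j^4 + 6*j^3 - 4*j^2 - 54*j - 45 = (j - 3)*(j + 1)*(j + 3)*(j + 5)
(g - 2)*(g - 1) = g^2 - 3*g + 2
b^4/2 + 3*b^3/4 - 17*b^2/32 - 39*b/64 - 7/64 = (b/2 + 1/4)*(b - 1)*(b + 1/4)*(b + 7/4)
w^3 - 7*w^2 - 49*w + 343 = (w - 7)^2*(w + 7)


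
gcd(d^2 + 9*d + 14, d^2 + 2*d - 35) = d + 7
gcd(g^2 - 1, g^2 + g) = g + 1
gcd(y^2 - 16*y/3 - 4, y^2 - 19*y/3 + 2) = y - 6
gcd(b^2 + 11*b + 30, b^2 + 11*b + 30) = b^2 + 11*b + 30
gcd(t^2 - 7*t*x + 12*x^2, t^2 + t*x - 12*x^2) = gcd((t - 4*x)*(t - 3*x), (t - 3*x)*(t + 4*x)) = -t + 3*x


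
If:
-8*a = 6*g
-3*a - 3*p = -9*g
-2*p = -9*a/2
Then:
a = 0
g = 0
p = 0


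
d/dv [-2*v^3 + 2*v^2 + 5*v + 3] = -6*v^2 + 4*v + 5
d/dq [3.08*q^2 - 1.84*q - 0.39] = 6.16*q - 1.84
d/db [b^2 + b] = 2*b + 1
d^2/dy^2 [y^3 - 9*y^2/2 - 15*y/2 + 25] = 6*y - 9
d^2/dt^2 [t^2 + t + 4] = 2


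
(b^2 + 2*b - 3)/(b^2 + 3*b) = (b - 1)/b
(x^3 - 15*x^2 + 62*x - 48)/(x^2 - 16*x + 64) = (x^2 - 7*x + 6)/(x - 8)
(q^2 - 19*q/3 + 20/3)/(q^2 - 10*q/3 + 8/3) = (q - 5)/(q - 2)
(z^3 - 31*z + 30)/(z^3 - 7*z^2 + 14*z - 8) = (z^2 + z - 30)/(z^2 - 6*z + 8)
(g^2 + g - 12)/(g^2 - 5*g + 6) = (g + 4)/(g - 2)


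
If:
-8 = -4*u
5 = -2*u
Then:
No Solution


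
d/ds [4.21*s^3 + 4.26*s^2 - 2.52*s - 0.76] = 12.63*s^2 + 8.52*s - 2.52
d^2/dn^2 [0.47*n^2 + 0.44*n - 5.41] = 0.940000000000000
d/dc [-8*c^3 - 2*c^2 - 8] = 4*c*(-6*c - 1)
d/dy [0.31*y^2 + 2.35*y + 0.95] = 0.62*y + 2.35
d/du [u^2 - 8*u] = 2*u - 8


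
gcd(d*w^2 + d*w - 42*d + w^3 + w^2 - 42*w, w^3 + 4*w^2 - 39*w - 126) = w^2 + w - 42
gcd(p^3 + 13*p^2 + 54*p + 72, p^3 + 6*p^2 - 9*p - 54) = p^2 + 9*p + 18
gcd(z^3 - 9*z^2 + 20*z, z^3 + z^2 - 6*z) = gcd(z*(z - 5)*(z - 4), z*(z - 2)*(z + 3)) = z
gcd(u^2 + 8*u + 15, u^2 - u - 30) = u + 5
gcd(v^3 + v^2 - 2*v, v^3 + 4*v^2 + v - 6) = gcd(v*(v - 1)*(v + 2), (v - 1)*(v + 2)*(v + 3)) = v^2 + v - 2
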